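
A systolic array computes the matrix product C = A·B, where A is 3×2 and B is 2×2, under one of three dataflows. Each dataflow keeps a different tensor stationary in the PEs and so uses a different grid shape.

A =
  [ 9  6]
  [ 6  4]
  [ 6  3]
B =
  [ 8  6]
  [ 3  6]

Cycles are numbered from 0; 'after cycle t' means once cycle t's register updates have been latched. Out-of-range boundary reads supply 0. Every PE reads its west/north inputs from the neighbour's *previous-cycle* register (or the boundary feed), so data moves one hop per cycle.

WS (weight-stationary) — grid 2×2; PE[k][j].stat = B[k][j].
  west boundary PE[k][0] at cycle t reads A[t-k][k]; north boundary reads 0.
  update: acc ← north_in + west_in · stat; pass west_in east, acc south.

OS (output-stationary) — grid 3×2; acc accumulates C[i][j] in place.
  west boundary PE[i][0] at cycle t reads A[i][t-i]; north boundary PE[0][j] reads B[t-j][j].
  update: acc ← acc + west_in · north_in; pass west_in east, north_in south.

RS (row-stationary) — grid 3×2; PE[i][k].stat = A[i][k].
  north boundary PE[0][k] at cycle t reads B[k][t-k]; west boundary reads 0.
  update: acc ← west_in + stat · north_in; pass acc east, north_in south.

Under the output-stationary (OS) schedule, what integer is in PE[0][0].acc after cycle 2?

OS 3×2: PE[0][0] cycle-by-cycle (with neighbour feeds):
  after 0 — PE[0][0] acc=72, pass-E 9, pass-S 8
  after 1 — PE[0][0] acc=90, pass-E 6, pass-S 3
  after 2 — PE[0][0] acc=90, pass-E 0, pass-S 0

PE[0][0].acc = 90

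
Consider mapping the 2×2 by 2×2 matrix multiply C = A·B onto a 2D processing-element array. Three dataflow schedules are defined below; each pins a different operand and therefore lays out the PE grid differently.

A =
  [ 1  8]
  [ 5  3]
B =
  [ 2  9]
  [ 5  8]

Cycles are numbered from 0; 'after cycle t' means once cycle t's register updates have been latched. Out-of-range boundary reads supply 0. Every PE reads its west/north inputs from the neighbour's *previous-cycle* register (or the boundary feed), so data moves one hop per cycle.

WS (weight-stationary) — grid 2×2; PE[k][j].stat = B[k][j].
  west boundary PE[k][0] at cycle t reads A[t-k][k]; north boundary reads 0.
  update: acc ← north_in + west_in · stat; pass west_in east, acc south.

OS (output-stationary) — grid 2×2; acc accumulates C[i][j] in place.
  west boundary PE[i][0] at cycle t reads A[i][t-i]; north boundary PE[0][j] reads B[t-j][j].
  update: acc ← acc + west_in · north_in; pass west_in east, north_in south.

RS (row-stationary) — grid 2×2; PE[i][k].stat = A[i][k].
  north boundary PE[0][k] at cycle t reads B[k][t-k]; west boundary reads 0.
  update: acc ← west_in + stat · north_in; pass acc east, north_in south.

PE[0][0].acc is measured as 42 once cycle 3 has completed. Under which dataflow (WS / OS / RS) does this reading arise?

WS [2×2] PE[0][0] across cycles:
  t=0 PE[0][0]: acc=2 h=1 v=2
  t=1 PE[0][0]: acc=10 h=5 v=10
  t=2 PE[0][0]: acc=0 h=0 v=0
  t=3 PE[0][0]: acc=0 h=0 v=0
OS [2×2] PE[0][0] across cycles:
  t=0 PE[0][0]: acc=2 h=1 v=2
  t=1 PE[0][0]: acc=42 h=8 v=5
  t=2 PE[0][0]: acc=42 h=0 v=0
  t=3 PE[0][0]: acc=42 h=0 v=0
RS [2×2] PE[0][0] across cycles:
  t=0 PE[0][0]: acc=2 h=2 v=2
  t=1 PE[0][0]: acc=9 h=9 v=9
  t=2 PE[0][0]: acc=0 h=0 v=0
  t=3 PE[0][0]: acc=0 h=0 v=0

dataflow = OS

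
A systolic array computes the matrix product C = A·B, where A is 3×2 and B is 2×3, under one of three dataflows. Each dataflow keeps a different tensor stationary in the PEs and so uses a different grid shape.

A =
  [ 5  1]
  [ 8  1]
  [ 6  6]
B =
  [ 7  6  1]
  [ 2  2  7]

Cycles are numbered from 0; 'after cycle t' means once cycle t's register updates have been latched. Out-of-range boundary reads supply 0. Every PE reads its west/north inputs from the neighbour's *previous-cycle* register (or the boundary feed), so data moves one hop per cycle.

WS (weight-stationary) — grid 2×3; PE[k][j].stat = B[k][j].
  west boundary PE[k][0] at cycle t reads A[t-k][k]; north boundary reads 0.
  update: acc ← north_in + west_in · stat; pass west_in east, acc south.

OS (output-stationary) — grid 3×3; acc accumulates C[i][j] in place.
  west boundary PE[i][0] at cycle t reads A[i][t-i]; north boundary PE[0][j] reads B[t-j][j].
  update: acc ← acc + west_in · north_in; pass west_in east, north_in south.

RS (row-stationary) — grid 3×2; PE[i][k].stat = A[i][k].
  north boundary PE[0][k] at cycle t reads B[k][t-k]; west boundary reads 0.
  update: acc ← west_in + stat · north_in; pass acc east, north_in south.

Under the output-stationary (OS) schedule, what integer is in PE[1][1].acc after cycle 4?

OS (3×3). Following PE[1][1] plus its west/north inputs:
  step 0 · PE0,1: acc=0; fwd→0 fwd↓0
  step 0 · PE1,0: acc=0; fwd→0 fwd↓0
  step 0 · PE1,1: acc=0; fwd→0 fwd↓0
  step 1 · PE0,1: acc=30; fwd→5 fwd↓6
  step 1 · PE1,0: acc=56; fwd→8 fwd↓7
  step 1 · PE1,1: acc=0; fwd→0 fwd↓0
  step 2 · PE0,1: acc=32; fwd→1 fwd↓2
  step 2 · PE1,0: acc=58; fwd→1 fwd↓2
  step 2 · PE1,1: acc=48; fwd→8 fwd↓6
  step 3 · PE0,1: acc=32; fwd→0 fwd↓0
  step 3 · PE1,0: acc=58; fwd→0 fwd↓0
  step 3 · PE1,1: acc=50; fwd→1 fwd↓2
  step 4 · PE0,1: acc=32; fwd→0 fwd↓0
  step 4 · PE1,0: acc=58; fwd→0 fwd↓0
  step 4 · PE1,1: acc=50; fwd→0 fwd↓0

PE[1][1].acc = 50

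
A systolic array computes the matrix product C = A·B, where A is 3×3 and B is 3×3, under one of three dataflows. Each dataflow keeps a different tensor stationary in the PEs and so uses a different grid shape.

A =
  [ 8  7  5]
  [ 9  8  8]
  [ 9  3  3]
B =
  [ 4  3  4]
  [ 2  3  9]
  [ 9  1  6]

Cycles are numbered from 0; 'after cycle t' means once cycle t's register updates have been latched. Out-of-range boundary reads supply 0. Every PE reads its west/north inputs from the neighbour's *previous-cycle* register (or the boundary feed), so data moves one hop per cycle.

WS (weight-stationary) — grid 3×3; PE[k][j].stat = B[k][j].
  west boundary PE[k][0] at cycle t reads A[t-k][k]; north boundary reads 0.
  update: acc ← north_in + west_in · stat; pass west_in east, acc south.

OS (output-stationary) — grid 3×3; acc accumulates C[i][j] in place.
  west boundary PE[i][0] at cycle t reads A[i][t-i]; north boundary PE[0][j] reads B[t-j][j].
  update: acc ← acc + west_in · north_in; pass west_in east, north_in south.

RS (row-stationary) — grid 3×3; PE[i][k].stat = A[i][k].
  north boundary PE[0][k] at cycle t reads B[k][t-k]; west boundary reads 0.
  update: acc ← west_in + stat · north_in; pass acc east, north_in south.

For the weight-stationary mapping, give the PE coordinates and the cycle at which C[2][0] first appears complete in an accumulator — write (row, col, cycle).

Under WS, C[2][0] lands at PE[2][0]:
  step 0 · PE2,0: acc=0; fwd→0 fwd↓0
  step 1 · PE2,0: acc=0; fwd→0 fwd↓0
  step 2 · PE2,0: acc=91; fwd→5 fwd↓91
  step 3 · PE2,0: acc=124; fwd→8 fwd↓124
  step 4 · PE2,0: acc=69; fwd→3 fwd↓69

(row, col, cycle) = (2, 0, 4)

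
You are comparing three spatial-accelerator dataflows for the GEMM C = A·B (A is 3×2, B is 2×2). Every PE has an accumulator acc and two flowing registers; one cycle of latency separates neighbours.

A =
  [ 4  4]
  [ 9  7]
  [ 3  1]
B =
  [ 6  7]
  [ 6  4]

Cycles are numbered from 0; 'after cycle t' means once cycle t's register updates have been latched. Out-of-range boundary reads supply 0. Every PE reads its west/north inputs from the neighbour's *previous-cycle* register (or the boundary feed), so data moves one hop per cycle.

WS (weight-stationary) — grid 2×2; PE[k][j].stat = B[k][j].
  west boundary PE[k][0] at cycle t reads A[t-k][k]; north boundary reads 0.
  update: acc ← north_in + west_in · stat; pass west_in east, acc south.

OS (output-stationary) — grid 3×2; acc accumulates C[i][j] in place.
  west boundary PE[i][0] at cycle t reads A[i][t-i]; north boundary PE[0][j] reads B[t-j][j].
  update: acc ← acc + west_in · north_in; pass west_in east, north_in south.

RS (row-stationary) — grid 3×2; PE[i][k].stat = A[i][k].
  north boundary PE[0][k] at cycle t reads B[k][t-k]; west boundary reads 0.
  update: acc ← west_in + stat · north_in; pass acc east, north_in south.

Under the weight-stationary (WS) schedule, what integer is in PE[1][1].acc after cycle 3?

Tracing WS — 2×2 array, target PE[1][1]:
  [0] (0,1) acc=0 (h:0 v:0)
  [0] (1,0) acc=0 (h:0 v:0)
  [0] (1,1) acc=0 (h:0 v:0)
  [1] (0,1) acc=28 (h:4 v:28)
  [1] (1,0) acc=48 (h:4 v:48)
  [1] (1,1) acc=0 (h:0 v:0)
  [2] (0,1) acc=63 (h:9 v:63)
  [2] (1,0) acc=96 (h:7 v:96)
  [2] (1,1) acc=44 (h:4 v:44)
  [3] (0,1) acc=21 (h:3 v:21)
  [3] (1,0) acc=24 (h:1 v:24)
  [3] (1,1) acc=91 (h:7 v:91)

PE[1][1].acc = 91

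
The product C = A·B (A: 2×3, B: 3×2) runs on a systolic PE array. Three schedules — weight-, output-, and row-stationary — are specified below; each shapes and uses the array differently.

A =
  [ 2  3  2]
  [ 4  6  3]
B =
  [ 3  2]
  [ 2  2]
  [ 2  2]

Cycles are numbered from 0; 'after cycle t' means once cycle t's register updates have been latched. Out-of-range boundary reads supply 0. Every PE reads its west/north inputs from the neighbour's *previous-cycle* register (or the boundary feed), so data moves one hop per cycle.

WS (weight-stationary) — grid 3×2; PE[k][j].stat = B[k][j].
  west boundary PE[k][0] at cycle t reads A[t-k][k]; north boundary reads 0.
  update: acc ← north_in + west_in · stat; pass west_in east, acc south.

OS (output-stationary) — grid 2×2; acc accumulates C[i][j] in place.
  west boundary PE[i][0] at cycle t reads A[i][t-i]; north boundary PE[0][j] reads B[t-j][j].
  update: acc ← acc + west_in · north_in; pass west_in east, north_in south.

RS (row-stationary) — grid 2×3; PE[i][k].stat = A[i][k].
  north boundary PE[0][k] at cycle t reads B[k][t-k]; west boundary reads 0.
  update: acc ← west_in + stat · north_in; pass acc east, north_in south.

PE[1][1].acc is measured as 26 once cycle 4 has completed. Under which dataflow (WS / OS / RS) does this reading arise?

dataflow = OS

WS [3×2] PE[1][1] across cycles:
  t=0 PE[1][1]: acc=0 h=0 v=0
  t=1 PE[1][1]: acc=0 h=0 v=0
  t=2 PE[1][1]: acc=10 h=3 v=10
  t=3 PE[1][1]: acc=20 h=6 v=20
  t=4 PE[1][1]: acc=0 h=0 v=0
OS [2×2] PE[1][1] across cycles:
  t=0 PE[1][1]: acc=0 h=0 v=0
  t=1 PE[1][1]: acc=0 h=0 v=0
  t=2 PE[1][1]: acc=8 h=4 v=2
  t=3 PE[1][1]: acc=20 h=6 v=2
  t=4 PE[1][1]: acc=26 h=3 v=2
RS [2×3] PE[1][1] across cycles:
  t=0 PE[1][1]: acc=0 h=0 v=0
  t=1 PE[1][1]: acc=0 h=0 v=0
  t=2 PE[1][1]: acc=24 h=24 v=2
  t=3 PE[1][1]: acc=20 h=20 v=2
  t=4 PE[1][1]: acc=0 h=0 v=0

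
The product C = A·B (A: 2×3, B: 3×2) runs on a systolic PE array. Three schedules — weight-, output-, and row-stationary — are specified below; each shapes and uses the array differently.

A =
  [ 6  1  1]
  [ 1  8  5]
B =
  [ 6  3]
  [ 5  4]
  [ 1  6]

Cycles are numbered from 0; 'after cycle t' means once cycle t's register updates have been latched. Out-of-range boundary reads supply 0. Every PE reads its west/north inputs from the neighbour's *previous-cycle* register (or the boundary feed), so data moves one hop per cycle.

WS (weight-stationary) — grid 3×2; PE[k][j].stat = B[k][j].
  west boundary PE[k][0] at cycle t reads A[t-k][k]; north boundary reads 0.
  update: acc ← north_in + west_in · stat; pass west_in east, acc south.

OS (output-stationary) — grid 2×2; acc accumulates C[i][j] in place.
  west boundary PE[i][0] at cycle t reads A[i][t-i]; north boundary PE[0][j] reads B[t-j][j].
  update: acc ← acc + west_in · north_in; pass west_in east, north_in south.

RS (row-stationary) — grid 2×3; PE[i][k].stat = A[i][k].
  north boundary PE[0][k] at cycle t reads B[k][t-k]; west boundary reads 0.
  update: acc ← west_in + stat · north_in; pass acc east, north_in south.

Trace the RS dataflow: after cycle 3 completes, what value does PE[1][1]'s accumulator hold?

PE[1][1].acc = 35

RS on a 2×3 grid — tracing PE[1][1] and its feeders:
  step 0 · PE0,1: acc=0; fwd→0 fwd↓0
  step 0 · PE1,0: acc=0; fwd→0 fwd↓0
  step 0 · PE1,1: acc=0; fwd→0 fwd↓0
  step 1 · PE0,1: acc=41; fwd→41 fwd↓5
  step 1 · PE1,0: acc=6; fwd→6 fwd↓6
  step 1 · PE1,1: acc=0; fwd→0 fwd↓0
  step 2 · PE0,1: acc=22; fwd→22 fwd↓4
  step 2 · PE1,0: acc=3; fwd→3 fwd↓3
  step 2 · PE1,1: acc=46; fwd→46 fwd↓5
  step 3 · PE0,1: acc=0; fwd→0 fwd↓0
  step 3 · PE1,0: acc=0; fwd→0 fwd↓0
  step 3 · PE1,1: acc=35; fwd→35 fwd↓4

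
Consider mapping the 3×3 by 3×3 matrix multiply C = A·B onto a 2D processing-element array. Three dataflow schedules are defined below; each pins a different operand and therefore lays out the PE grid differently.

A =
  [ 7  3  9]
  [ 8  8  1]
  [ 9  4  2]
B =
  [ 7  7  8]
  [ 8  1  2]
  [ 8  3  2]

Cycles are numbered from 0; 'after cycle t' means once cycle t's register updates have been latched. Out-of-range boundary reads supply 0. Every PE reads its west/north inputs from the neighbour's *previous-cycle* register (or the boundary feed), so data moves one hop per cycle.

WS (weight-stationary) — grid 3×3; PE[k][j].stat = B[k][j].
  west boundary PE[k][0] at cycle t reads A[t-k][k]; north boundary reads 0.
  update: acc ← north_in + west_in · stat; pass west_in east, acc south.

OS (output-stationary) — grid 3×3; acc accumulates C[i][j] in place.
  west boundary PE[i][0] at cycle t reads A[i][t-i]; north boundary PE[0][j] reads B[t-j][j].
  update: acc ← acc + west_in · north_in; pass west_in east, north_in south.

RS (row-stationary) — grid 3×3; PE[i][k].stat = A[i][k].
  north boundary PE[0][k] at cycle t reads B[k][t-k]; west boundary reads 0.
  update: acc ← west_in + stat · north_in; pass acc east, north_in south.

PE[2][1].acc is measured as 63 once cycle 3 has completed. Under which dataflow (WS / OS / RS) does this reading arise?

dataflow = OS

WS [3×3] PE[2][1] across cycles:
  c0 r2c1: 0 / 0 / 0
  c1 r2c1: 0 / 0 / 0
  c2 r2c1: 0 / 0 / 0
  c3 r2c1: 79 / 9 / 79
OS [3×3] PE[2][1] across cycles:
  c0 r2c1: 0 / 0 / 0
  c1 r2c1: 0 / 0 / 0
  c2 r2c1: 0 / 0 / 0
  c3 r2c1: 63 / 9 / 7
RS [3×3] PE[2][1] across cycles:
  c0 r2c1: 0 / 0 / 0
  c1 r2c1: 0 / 0 / 0
  c2 r2c1: 0 / 0 / 0
  c3 r2c1: 95 / 95 / 8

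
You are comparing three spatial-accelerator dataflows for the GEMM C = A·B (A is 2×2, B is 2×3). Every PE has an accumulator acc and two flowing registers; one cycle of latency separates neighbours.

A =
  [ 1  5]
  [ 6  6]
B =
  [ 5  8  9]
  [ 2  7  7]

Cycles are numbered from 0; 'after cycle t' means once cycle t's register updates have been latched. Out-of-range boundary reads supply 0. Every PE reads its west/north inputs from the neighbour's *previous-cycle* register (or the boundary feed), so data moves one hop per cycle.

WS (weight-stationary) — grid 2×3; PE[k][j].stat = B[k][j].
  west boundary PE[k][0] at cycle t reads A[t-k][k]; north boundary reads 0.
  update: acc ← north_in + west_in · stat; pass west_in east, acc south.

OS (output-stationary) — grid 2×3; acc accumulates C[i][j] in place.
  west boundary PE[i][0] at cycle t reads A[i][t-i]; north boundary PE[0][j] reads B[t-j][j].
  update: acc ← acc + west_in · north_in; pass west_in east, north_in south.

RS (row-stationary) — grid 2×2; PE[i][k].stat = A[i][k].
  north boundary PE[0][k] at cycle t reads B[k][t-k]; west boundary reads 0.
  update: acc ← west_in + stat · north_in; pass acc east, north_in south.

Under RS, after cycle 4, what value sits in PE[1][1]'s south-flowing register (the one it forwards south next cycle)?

register = 7

RS 2×2: PE[1][1] cycle-by-cycle (with neighbour feeds):
  after 0 — PE[0][1] acc=0, pass-E 0, pass-S 0
  after 0 — PE[1][0] acc=0, pass-E 0, pass-S 0
  after 0 — PE[1][1] acc=0, pass-E 0, pass-S 0
  after 1 — PE[0][1] acc=15, pass-E 15, pass-S 2
  after 1 — PE[1][0] acc=30, pass-E 30, pass-S 5
  after 1 — PE[1][1] acc=0, pass-E 0, pass-S 0
  after 2 — PE[0][1] acc=43, pass-E 43, pass-S 7
  after 2 — PE[1][0] acc=48, pass-E 48, pass-S 8
  after 2 — PE[1][1] acc=42, pass-E 42, pass-S 2
  after 3 — PE[0][1] acc=44, pass-E 44, pass-S 7
  after 3 — PE[1][0] acc=54, pass-E 54, pass-S 9
  after 3 — PE[1][1] acc=90, pass-E 90, pass-S 7
  after 4 — PE[0][1] acc=0, pass-E 0, pass-S 0
  after 4 — PE[1][0] acc=0, pass-E 0, pass-S 0
  after 4 — PE[1][1] acc=96, pass-E 96, pass-S 7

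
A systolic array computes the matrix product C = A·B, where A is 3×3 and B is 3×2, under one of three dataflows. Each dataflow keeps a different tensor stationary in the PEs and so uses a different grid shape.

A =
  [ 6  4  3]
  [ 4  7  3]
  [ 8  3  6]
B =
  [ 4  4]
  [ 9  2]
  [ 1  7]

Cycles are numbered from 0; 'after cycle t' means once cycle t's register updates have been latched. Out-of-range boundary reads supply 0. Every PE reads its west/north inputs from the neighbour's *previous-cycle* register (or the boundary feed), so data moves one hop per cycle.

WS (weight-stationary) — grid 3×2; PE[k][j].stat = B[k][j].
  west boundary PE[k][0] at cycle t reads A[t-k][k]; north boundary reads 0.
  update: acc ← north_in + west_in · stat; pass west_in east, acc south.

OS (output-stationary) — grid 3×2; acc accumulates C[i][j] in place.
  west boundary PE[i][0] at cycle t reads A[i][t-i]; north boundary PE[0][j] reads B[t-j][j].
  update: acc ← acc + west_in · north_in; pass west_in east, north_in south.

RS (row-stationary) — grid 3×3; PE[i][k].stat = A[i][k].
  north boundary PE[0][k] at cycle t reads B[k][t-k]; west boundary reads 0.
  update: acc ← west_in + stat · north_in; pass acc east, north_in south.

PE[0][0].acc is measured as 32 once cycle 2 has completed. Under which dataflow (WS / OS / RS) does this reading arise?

dataflow = WS

WS [3×2] PE[0][0] across cycles:
  cycle 0: PE[0][0] → acc 24, east 6, south 24
  cycle 1: PE[0][0] → acc 16, east 4, south 16
  cycle 2: PE[0][0] → acc 32, east 8, south 32
OS [3×2] PE[0][0] across cycles:
  cycle 0: PE[0][0] → acc 24, east 6, south 4
  cycle 1: PE[0][0] → acc 60, east 4, south 9
  cycle 2: PE[0][0] → acc 63, east 3, south 1
RS [3×3] PE[0][0] across cycles:
  cycle 0: PE[0][0] → acc 24, east 24, south 4
  cycle 1: PE[0][0] → acc 24, east 24, south 4
  cycle 2: PE[0][0] → acc 0, east 0, south 0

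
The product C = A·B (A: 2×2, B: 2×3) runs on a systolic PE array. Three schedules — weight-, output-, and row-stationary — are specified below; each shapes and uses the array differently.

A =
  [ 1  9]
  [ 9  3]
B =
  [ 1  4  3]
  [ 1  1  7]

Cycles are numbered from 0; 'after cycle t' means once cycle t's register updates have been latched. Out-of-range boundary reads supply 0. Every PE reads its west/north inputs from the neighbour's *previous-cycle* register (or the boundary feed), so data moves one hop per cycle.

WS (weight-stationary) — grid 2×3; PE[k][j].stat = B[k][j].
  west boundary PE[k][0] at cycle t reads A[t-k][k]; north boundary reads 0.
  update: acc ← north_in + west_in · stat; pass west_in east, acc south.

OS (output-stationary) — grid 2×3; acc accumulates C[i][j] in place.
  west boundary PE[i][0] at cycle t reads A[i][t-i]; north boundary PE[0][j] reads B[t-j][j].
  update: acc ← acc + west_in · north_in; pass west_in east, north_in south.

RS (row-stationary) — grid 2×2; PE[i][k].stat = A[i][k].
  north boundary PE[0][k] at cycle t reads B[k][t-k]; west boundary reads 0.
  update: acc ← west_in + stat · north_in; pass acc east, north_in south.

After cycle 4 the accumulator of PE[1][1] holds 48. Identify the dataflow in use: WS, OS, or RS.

WS (2×3 grid), PE[1][1]:
  cycle 0: PE[1][1] → acc 0, east 0, south 0
  cycle 1: PE[1][1] → acc 0, east 0, south 0
  cycle 2: PE[1][1] → acc 13, east 9, south 13
  cycle 3: PE[1][1] → acc 39, east 3, south 39
  cycle 4: PE[1][1] → acc 0, east 0, south 0
OS (2×3 grid), PE[1][1]:
  cycle 0: PE[1][1] → acc 0, east 0, south 0
  cycle 1: PE[1][1] → acc 0, east 0, south 0
  cycle 2: PE[1][1] → acc 36, east 9, south 4
  cycle 3: PE[1][1] → acc 39, east 3, south 1
  cycle 4: PE[1][1] → acc 39, east 0, south 0
RS (2×2 grid), PE[1][1]:
  cycle 0: PE[1][1] → acc 0, east 0, south 0
  cycle 1: PE[1][1] → acc 0, east 0, south 0
  cycle 2: PE[1][1] → acc 12, east 12, south 1
  cycle 3: PE[1][1] → acc 39, east 39, south 1
  cycle 4: PE[1][1] → acc 48, east 48, south 7

dataflow = RS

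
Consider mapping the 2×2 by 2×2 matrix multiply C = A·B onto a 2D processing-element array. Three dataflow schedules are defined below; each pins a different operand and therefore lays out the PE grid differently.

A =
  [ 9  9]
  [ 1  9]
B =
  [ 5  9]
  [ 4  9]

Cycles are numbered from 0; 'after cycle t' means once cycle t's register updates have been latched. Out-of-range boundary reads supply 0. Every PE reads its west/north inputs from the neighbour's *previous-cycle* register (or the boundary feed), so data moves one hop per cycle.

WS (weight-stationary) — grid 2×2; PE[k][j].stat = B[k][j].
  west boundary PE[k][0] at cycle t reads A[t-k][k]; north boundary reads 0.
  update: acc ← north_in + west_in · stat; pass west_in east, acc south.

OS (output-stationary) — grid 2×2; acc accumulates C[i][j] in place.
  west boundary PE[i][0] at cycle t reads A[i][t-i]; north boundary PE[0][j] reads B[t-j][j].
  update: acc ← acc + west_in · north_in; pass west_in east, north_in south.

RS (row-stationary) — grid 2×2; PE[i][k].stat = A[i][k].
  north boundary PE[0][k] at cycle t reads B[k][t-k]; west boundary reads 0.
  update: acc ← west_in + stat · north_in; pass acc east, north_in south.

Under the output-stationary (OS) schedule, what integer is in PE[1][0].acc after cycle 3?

OS (2×2). Following PE[1][0] plus its west/north inputs:
  cycle 0: PE[0][0] → acc 45, east 9, south 5
  cycle 0: PE[1][0] → acc 0, east 0, south 0
  cycle 1: PE[0][0] → acc 81, east 9, south 4
  cycle 1: PE[1][0] → acc 5, east 1, south 5
  cycle 2: PE[0][0] → acc 81, east 0, south 0
  cycle 2: PE[1][0] → acc 41, east 9, south 4
  cycle 3: PE[0][0] → acc 81, east 0, south 0
  cycle 3: PE[1][0] → acc 41, east 0, south 0

PE[1][0].acc = 41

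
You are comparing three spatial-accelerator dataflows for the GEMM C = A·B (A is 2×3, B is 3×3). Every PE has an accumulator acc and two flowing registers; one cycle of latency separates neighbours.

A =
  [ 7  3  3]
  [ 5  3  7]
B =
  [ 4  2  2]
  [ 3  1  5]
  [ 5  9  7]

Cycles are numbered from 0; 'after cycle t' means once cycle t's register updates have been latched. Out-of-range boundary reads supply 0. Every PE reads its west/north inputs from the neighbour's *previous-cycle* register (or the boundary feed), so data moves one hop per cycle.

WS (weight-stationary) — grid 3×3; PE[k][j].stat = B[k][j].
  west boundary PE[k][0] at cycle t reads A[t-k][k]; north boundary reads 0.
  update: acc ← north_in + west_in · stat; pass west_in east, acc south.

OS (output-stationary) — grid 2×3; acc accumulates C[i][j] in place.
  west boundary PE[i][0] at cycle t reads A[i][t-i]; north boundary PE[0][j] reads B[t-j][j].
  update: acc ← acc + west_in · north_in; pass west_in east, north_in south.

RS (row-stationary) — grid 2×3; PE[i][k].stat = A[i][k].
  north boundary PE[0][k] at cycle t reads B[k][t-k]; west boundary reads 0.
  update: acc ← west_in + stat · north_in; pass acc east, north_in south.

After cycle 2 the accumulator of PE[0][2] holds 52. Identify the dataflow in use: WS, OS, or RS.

WS (3×3 grid), PE[0][2]:
  0: (0,2).acc=0  regs=<0,0>
  1: (0,2).acc=0  regs=<0,0>
  2: (0,2).acc=14  regs=<7,14>
OS (2×3 grid), PE[0][2]:
  0: (0,2).acc=0  regs=<0,0>
  1: (0,2).acc=0  regs=<0,0>
  2: (0,2).acc=14  regs=<7,2>
RS (2×3 grid), PE[0][2]:
  0: (0,2).acc=0  regs=<0,0>
  1: (0,2).acc=0  regs=<0,0>
  2: (0,2).acc=52  regs=<52,5>

dataflow = RS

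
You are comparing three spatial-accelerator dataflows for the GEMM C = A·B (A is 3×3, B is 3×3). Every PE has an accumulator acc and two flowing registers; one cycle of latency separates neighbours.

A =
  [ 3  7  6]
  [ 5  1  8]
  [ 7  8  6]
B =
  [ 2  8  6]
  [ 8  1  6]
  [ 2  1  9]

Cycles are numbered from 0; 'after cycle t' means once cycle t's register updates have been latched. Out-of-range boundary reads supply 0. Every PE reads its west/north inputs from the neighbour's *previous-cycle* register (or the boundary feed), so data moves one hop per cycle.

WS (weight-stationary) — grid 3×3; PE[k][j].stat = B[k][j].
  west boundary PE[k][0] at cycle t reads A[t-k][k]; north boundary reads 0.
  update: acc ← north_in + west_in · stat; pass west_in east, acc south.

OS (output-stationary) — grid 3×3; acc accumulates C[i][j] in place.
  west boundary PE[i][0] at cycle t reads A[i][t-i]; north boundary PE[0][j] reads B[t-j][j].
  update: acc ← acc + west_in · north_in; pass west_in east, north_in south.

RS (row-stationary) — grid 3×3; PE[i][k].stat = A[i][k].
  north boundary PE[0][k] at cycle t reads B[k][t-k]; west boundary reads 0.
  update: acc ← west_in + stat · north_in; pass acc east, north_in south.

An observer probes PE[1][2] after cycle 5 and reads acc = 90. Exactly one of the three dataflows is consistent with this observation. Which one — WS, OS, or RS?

dataflow = WS

— WS: 3×3; PE[1][2] trace:
  c0 r1c2: 0 / 0 / 0
  c1 r1c2: 0 / 0 / 0
  c2 r1c2: 0 / 0 / 0
  c3 r1c2: 60 / 7 / 60
  c4 r1c2: 36 / 1 / 36
  c5 r1c2: 90 / 8 / 90
— OS: 3×3; PE[1][2] trace:
  c0 r1c2: 0 / 0 / 0
  c1 r1c2: 0 / 0 / 0
  c2 r1c2: 0 / 0 / 0
  c3 r1c2: 30 / 5 / 6
  c4 r1c2: 36 / 1 / 6
  c5 r1c2: 108 / 8 / 9
— RS: 3×3; PE[1][2] trace:
  c0 r1c2: 0 / 0 / 0
  c1 r1c2: 0 / 0 / 0
  c2 r1c2: 0 / 0 / 0
  c3 r1c2: 34 / 34 / 2
  c4 r1c2: 49 / 49 / 1
  c5 r1c2: 108 / 108 / 9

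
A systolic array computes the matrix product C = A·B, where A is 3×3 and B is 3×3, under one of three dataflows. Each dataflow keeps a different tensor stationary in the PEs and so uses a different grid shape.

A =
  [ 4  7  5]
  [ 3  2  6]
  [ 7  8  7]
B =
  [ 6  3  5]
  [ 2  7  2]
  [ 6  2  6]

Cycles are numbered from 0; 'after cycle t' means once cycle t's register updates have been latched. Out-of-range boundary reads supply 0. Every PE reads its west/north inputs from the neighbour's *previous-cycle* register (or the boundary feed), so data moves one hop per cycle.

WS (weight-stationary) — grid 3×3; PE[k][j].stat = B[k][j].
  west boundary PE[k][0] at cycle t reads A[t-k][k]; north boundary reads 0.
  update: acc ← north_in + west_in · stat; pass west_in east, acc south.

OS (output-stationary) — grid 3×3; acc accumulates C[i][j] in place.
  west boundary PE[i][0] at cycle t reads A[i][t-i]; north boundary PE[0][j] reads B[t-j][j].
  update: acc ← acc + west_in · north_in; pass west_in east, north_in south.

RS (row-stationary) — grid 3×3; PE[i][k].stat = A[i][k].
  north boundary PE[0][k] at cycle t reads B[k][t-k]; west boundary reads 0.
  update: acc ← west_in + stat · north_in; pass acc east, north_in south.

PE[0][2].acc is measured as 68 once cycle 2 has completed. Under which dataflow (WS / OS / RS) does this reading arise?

dataflow = RS

WS [3×3] PE[0][2] across cycles:
  @0  [0,2]  acc 0  |  →0  ↓0
  @1  [0,2]  acc 0  |  →0  ↓0
  @2  [0,2]  acc 20  |  →4  ↓20
OS [3×3] PE[0][2] across cycles:
  @0  [0,2]  acc 0  |  →0  ↓0
  @1  [0,2]  acc 0  |  →0  ↓0
  @2  [0,2]  acc 20  |  →4  ↓5
RS [3×3] PE[0][2] across cycles:
  @0  [0,2]  acc 0  |  →0  ↓0
  @1  [0,2]  acc 0  |  →0  ↓0
  @2  [0,2]  acc 68  |  →68  ↓6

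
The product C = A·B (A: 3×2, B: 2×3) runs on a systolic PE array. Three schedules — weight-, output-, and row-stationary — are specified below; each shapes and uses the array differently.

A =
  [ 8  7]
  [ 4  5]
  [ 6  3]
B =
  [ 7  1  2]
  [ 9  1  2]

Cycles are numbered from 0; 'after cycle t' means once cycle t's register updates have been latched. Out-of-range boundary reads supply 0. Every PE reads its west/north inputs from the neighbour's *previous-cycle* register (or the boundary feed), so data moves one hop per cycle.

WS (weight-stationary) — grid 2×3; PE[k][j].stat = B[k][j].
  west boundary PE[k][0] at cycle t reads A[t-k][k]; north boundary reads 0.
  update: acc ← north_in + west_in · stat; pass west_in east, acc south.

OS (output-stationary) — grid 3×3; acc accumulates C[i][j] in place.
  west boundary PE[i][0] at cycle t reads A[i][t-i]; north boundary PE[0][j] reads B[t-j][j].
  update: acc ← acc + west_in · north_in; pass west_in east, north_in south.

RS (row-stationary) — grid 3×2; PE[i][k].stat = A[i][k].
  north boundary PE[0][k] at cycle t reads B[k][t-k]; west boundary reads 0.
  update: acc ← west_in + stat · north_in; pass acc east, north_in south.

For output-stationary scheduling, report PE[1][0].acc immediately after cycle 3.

PE[1][0].acc = 73

OS on a 3×3 grid — tracing PE[1][0] and its feeders:
  t=0 PE[0][0]: acc=56 h=8 v=7
  t=0 PE[1][0]: acc=0 h=0 v=0
  t=1 PE[0][0]: acc=119 h=7 v=9
  t=1 PE[1][0]: acc=28 h=4 v=7
  t=2 PE[0][0]: acc=119 h=0 v=0
  t=2 PE[1][0]: acc=73 h=5 v=9
  t=3 PE[0][0]: acc=119 h=0 v=0
  t=3 PE[1][0]: acc=73 h=0 v=0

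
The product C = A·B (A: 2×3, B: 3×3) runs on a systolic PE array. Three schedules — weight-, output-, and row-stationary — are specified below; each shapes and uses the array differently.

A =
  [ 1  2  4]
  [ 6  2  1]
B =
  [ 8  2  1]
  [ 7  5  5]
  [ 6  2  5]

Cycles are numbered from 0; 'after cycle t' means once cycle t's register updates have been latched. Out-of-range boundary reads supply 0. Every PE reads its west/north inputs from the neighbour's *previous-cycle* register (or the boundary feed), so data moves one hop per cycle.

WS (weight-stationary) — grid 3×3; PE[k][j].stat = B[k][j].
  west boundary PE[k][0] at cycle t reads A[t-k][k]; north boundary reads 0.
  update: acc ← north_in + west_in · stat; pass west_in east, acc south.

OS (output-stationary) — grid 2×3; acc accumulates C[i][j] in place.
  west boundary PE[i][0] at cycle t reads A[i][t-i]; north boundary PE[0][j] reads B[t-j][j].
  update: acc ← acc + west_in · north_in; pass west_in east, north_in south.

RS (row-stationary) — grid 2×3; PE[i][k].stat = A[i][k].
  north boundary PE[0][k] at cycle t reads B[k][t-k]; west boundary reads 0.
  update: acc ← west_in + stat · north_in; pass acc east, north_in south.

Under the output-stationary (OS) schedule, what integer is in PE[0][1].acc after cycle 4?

PE[0][1].acc = 20

OS 2×3: PE[0][1] cycle-by-cycle (with neighbour feeds):
  t=0 PE[0][0]: acc=8 h=1 v=8
  t=0 PE[0][1]: acc=0 h=0 v=0
  t=1 PE[0][0]: acc=22 h=2 v=7
  t=1 PE[0][1]: acc=2 h=1 v=2
  t=2 PE[0][0]: acc=46 h=4 v=6
  t=2 PE[0][1]: acc=12 h=2 v=5
  t=3 PE[0][0]: acc=46 h=0 v=0
  t=3 PE[0][1]: acc=20 h=4 v=2
  t=4 PE[0][0]: acc=46 h=0 v=0
  t=4 PE[0][1]: acc=20 h=0 v=0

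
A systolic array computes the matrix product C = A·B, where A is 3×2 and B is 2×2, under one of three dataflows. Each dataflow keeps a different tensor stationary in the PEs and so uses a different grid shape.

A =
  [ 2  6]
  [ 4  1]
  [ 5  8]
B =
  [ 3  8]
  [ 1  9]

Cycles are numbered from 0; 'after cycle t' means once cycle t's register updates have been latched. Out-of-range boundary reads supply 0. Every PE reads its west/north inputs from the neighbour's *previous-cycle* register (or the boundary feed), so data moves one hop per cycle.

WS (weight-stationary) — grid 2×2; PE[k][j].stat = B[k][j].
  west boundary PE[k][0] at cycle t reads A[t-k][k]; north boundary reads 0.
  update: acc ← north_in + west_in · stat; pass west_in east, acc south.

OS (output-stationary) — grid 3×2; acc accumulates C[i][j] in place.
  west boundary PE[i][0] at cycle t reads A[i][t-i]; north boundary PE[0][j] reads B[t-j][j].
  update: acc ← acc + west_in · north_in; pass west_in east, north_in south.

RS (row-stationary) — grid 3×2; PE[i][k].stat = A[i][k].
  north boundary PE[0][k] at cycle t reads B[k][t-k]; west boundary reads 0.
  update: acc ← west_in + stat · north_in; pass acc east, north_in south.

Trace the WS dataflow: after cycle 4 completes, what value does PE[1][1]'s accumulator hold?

PE[1][1].acc = 112

Tracing WS — 2×2 array, target PE[1][1]:
  t=0 PE[0][1]: acc=0 h=0 v=0
  t=0 PE[1][0]: acc=0 h=0 v=0
  t=0 PE[1][1]: acc=0 h=0 v=0
  t=1 PE[0][1]: acc=16 h=2 v=16
  t=1 PE[1][0]: acc=12 h=6 v=12
  t=1 PE[1][1]: acc=0 h=0 v=0
  t=2 PE[0][1]: acc=32 h=4 v=32
  t=2 PE[1][0]: acc=13 h=1 v=13
  t=2 PE[1][1]: acc=70 h=6 v=70
  t=3 PE[0][1]: acc=40 h=5 v=40
  t=3 PE[1][0]: acc=23 h=8 v=23
  t=3 PE[1][1]: acc=41 h=1 v=41
  t=4 PE[0][1]: acc=0 h=0 v=0
  t=4 PE[1][0]: acc=0 h=0 v=0
  t=4 PE[1][1]: acc=112 h=8 v=112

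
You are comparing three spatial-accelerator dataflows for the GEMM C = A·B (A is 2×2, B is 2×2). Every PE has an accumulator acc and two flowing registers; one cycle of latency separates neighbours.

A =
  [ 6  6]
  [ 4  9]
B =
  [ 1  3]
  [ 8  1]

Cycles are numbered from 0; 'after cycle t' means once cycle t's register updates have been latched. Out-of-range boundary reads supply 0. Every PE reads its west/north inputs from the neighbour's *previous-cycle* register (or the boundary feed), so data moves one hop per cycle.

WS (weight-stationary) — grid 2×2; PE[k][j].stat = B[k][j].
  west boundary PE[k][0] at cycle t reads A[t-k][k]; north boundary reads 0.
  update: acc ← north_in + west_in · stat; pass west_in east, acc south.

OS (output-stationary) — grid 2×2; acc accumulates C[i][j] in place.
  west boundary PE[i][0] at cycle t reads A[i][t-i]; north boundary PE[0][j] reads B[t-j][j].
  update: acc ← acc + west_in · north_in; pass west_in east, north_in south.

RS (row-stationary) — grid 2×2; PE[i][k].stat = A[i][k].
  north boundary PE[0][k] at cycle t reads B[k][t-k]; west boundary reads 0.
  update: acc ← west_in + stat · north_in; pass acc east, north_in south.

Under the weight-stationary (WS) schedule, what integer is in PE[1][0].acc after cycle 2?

PE[1][0].acc = 76

WS on a 2×2 grid — tracing PE[1][0] and its feeders:
  c0 r0c0: 6 / 6 / 6
  c0 r1c0: 0 / 0 / 0
  c1 r0c0: 4 / 4 / 4
  c1 r1c0: 54 / 6 / 54
  c2 r0c0: 0 / 0 / 0
  c2 r1c0: 76 / 9 / 76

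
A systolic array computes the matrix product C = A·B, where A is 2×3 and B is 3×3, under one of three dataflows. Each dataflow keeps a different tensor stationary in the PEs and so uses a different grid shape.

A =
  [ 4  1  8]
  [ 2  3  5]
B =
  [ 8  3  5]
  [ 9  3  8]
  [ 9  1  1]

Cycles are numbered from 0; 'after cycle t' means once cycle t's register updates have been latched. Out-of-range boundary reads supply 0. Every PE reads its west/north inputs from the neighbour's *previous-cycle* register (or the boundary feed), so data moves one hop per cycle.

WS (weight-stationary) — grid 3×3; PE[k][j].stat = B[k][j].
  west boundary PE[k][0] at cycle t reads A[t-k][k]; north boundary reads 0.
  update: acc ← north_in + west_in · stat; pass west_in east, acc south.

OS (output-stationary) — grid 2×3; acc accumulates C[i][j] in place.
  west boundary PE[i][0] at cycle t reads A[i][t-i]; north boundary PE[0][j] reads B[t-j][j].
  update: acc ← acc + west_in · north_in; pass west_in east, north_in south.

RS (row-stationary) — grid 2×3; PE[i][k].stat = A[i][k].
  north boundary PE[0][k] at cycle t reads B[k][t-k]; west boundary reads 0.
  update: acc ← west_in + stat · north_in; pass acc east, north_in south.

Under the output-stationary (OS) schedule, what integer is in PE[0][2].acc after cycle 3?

PE[0][2].acc = 28

OS 2×3: PE[0][2] cycle-by-cycle (with neighbour feeds):
  c0 r0c1: 0 / 0 / 0
  c0 r0c2: 0 / 0 / 0
  c1 r0c1: 12 / 4 / 3
  c1 r0c2: 0 / 0 / 0
  c2 r0c1: 15 / 1 / 3
  c2 r0c2: 20 / 4 / 5
  c3 r0c1: 23 / 8 / 1
  c3 r0c2: 28 / 1 / 8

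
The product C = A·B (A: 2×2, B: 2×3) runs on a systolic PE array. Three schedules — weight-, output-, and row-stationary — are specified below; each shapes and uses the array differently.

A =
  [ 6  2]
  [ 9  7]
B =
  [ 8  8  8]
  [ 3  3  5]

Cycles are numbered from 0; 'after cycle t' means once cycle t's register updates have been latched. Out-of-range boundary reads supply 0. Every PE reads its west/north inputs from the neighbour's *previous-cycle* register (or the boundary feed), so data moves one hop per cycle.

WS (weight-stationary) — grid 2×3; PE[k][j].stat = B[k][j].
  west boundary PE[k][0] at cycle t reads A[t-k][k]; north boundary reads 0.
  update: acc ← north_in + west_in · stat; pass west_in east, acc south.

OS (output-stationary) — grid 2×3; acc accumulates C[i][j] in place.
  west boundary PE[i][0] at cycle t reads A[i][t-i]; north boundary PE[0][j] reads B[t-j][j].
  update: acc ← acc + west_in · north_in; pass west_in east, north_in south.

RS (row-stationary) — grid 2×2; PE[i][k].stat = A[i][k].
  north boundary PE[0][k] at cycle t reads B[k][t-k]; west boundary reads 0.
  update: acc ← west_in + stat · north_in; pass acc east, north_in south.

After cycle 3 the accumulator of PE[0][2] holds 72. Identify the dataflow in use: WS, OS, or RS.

WS [2×3] PE[0][2] across cycles:
  0: (0,2).acc=0  regs=<0,0>
  1: (0,2).acc=0  regs=<0,0>
  2: (0,2).acc=48  regs=<6,48>
  3: (0,2).acc=72  regs=<9,72>
OS [2×3] PE[0][2] across cycles:
  0: (0,2).acc=0  regs=<0,0>
  1: (0,2).acc=0  regs=<0,0>
  2: (0,2).acc=48  regs=<6,8>
  3: (0,2).acc=58  regs=<2,5>
RS (2×2): PE[0][2] does not exist.

dataflow = WS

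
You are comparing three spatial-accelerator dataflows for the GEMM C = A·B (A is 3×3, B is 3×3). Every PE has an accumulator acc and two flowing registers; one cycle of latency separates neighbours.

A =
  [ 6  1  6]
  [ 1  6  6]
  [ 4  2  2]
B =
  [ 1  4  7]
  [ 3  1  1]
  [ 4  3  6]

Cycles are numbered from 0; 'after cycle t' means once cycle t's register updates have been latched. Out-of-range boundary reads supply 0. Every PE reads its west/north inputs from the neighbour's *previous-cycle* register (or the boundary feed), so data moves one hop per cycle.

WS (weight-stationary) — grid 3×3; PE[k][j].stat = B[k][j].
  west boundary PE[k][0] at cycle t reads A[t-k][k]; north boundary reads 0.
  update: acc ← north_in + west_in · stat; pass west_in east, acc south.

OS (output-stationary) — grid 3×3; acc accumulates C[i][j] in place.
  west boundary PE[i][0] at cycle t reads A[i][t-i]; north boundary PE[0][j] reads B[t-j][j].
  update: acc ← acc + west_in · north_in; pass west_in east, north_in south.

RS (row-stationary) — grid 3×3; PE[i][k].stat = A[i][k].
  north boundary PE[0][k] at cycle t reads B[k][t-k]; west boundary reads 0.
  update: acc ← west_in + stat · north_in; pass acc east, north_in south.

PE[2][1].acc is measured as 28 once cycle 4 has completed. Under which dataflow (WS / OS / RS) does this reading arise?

dataflow = WS

WS (3×3 grid), PE[2][1]:
  [0] (2,1) acc=0 (h:0 v:0)
  [1] (2,1) acc=0 (h:0 v:0)
  [2] (2,1) acc=0 (h:0 v:0)
  [3] (2,1) acc=43 (h:6 v:43)
  [4] (2,1) acc=28 (h:6 v:28)
OS (3×3 grid), PE[2][1]:
  [0] (2,1) acc=0 (h:0 v:0)
  [1] (2,1) acc=0 (h:0 v:0)
  [2] (2,1) acc=0 (h:0 v:0)
  [3] (2,1) acc=16 (h:4 v:4)
  [4] (2,1) acc=18 (h:2 v:1)
RS (3×3 grid), PE[2][1]:
  [0] (2,1) acc=0 (h:0 v:0)
  [1] (2,1) acc=0 (h:0 v:0)
  [2] (2,1) acc=0 (h:0 v:0)
  [3] (2,1) acc=10 (h:10 v:3)
  [4] (2,1) acc=18 (h:18 v:1)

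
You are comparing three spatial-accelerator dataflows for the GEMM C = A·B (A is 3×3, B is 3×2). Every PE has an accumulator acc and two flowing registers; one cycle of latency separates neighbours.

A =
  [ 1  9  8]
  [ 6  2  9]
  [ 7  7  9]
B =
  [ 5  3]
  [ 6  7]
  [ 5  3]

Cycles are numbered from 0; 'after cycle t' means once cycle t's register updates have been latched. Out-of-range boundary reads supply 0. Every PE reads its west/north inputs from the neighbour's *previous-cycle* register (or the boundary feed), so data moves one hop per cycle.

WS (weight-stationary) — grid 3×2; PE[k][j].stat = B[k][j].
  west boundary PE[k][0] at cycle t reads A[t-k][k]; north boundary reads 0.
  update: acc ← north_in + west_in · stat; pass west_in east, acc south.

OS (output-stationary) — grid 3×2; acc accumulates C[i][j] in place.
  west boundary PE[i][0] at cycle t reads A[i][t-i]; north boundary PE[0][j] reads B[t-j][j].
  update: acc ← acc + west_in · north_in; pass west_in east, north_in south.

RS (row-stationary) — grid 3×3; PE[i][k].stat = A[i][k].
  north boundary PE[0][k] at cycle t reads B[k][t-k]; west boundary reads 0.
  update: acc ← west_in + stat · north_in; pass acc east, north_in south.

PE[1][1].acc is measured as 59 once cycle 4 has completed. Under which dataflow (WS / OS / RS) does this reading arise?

WS [3×2] PE[1][1] across cycles:
  [0] (1,1) acc=0 (h:0 v:0)
  [1] (1,1) acc=0 (h:0 v:0)
  [2] (1,1) acc=66 (h:9 v:66)
  [3] (1,1) acc=32 (h:2 v:32)
  [4] (1,1) acc=70 (h:7 v:70)
OS [3×2] PE[1][1] across cycles:
  [0] (1,1) acc=0 (h:0 v:0)
  [1] (1,1) acc=0 (h:0 v:0)
  [2] (1,1) acc=18 (h:6 v:3)
  [3] (1,1) acc=32 (h:2 v:7)
  [4] (1,1) acc=59 (h:9 v:3)
RS [3×3] PE[1][1] across cycles:
  [0] (1,1) acc=0 (h:0 v:0)
  [1] (1,1) acc=0 (h:0 v:0)
  [2] (1,1) acc=42 (h:42 v:6)
  [3] (1,1) acc=32 (h:32 v:7)
  [4] (1,1) acc=0 (h:0 v:0)

dataflow = OS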